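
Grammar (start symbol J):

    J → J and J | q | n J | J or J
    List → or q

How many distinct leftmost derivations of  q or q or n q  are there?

Parse trees for q or q or n q:
  [J [J q] or [J [J q] or [J n [J q]]]]
  [J [J [J q] or [J q]] or [J n [J q]]]

2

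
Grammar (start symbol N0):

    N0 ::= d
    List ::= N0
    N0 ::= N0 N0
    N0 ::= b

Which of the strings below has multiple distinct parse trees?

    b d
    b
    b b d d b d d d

b b d d b d d d

b d: 1 tree
b: 1 tree
b b d d b d d d: 429 trees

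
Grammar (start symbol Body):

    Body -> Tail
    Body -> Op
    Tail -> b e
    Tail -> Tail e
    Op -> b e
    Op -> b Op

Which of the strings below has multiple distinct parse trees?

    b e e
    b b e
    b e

b e

b e e: 1 tree
b b e: 1 tree
b e: 2 trees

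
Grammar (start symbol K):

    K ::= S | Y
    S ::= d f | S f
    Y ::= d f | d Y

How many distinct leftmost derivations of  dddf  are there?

Parse trees for dddf:
  [K [Y d [Y d [Y d f]]]]

1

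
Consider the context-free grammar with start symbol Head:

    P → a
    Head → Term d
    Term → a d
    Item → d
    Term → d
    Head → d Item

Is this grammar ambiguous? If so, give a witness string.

Ambiguous

Witness: d d

Derivation 1: Head ⇒ Term d ⇒ d d
Derivation 2: Head ⇒ d Item ⇒ d d

Two distinct leftmost derivations for the same string.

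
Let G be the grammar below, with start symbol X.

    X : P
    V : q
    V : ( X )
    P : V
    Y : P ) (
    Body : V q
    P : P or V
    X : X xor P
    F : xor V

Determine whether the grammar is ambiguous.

(Y, F, Body are unreachable from X, so their rules don't affect L(X).) X → X xor P | P  ;  P → P or V | V  — a left-associative chain with V at the bottom. Each string factors uniquely by precedence.

Unambiguous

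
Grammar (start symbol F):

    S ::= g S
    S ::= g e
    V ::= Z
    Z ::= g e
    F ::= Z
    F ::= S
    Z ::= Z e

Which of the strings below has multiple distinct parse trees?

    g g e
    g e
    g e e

g e

g g e: 1 tree
g e: 2 trees
g e e: 1 tree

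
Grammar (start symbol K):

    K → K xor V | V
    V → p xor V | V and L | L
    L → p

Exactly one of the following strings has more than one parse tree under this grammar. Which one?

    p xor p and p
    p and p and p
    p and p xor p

p xor p and p: 3 trees
p and p and p: 1 tree
p and p xor p: 1 tree

p xor p and p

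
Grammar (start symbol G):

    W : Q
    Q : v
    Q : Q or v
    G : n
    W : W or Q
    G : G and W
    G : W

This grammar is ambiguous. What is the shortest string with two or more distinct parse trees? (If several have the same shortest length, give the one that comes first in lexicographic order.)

length 1: no string has ≥2 trees
length 3: v or v has 2 parse trees

Two derivations of v or v:
  G ⇒ W ⇒ Q ⇒ Q or v ⇒ v or v
  G ⇒ W ⇒ W or Q ⇒ Q or Q ⇒ v or Q ⇒ v or v

v or v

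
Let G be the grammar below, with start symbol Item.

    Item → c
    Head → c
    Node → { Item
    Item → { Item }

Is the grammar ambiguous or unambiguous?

Unambiguous

(Head, Node are unreachable from Item, so their rules don't affect L(Item).) Each string is a nest of matched brackets around a single atom. An opening bracket forces the recursive rule; an atom forces the base rule.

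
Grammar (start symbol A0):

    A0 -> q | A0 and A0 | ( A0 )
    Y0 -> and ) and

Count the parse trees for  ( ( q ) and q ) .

Parse trees for ( ( q ) and q ):
  [A0 ( [A0 [A0 ( [A0 q] )] and [A0 q]] )]

1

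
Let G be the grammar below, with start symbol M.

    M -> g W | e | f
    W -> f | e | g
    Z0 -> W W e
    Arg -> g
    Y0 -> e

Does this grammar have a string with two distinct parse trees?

Only M, W are reachable from M; ignoring the rest: Restricted to the reachable nonterminals, every rule has the form A → t or A → t B, and no two rules for the same A share a first terminal. The grammar encodes a DFA — one run per string.

Unambiguous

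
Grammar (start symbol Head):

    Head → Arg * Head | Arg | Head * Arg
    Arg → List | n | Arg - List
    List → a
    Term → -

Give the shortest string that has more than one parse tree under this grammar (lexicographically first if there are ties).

a * a

length 1: no string has ≥2 trees
length 3: a * a has 2 parse trees

Two derivations of a * a:
  Head ⇒ Arg * Head ⇒ List * Head ⇒ a * Head ⇒ a * Arg ⇒ a * List ⇒ a * a
  Head ⇒ Head * Arg ⇒ Arg * Arg ⇒ List * Arg ⇒ a * Arg ⇒ a * List ⇒ a * a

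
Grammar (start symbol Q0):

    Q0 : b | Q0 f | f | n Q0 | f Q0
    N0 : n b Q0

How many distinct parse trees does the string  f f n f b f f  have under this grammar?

15

Parse trees for f f n f b f f (showing first 6 of 15):
  [Q0 [Q0 [Q0 f [Q0 f [Q0 n [Q0 f [Q0 b]]]]] f] f]
  [Q0 [Q0 f [Q0 [Q0 f [Q0 n [Q0 f [Q0 b]]]] f]] f]
  [Q0 [Q0 f [Q0 f [Q0 [Q0 n [Q0 f [Q0 b]]] f]]] f]
  [Q0 [Q0 f [Q0 f [Q0 n [Q0 [Q0 f [Q0 b]] f]]]] f]
  [Q0 [Q0 f [Q0 f [Q0 n [Q0 f [Q0 [Q0 b] f]]]]] f]
  [Q0 f [Q0 [Q0 [Q0 f [Q0 n [Q0 f [Q0 b]]]] f] f]]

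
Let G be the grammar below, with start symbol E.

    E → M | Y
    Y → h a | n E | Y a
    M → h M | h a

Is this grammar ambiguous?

Ambiguous

Witness: h a

Derivation 1: E ⇒ M ⇒ h a
Derivation 2: E ⇒ Y ⇒ h a

Two distinct leftmost derivations for the same string.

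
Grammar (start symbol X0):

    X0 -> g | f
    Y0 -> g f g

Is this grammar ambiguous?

Only X0 is reachable from X0; ignoring the rest: Restricted to the reachable nonterminals, every rule has the form A → t or A → t B, and no two rules for the same A share a first terminal. The grammar encodes a DFA — one run per string.

Unambiguous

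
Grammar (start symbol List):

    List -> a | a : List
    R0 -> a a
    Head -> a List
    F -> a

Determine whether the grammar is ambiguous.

(R0, Head, F are unreachable from List, so their rules don't affect L(List).) Right-recursive list with a separator: after each atom, whether the separator follows determines the rule. One parse per string.

Unambiguous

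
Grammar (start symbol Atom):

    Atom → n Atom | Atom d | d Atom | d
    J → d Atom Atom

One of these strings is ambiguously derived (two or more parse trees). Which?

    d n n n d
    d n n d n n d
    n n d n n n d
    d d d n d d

d d d n d d

d n n n d: 1 tree
d n n d n n d: 1 tree
n n d n n n d: 1 tree
d d d n d d: 6 trees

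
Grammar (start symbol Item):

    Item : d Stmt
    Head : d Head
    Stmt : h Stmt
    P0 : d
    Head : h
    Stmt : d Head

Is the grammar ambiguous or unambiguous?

Only Item, Stmt, Head are reachable from Item; ignoring the rest: The reachable rules are right-linear with at most one rule per (nonterminal, next-terminal) pair. Each input token forces the next rule, so parsing is deterministic.

Unambiguous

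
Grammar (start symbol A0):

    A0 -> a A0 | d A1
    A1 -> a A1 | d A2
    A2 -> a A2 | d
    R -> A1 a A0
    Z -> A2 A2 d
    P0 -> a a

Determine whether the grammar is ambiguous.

(R, Z, P0 are unreachable from A0, so their rules don't affect L(A0).) Restricted to the reachable nonterminals, every rule has the form A → t or A → t B, and no two rules for the same A share a first terminal. The grammar encodes a DFA — one run per string.

Unambiguous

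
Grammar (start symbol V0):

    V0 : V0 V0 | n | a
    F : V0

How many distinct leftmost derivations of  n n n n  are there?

Parse trees for n n n n:
  [V0 [V0 n] [V0 [V0 n] [V0 [V0 n] [V0 n]]]]
  [V0 [V0 n] [V0 [V0 [V0 n] [V0 n]] [V0 n]]]
  [V0 [V0 [V0 n] [V0 n]] [V0 [V0 n] [V0 n]]]
  [V0 [V0 [V0 n] [V0 [V0 n] [V0 n]]] [V0 n]]
  [V0 [V0 [V0 [V0 n] [V0 n]] [V0 n]] [V0 n]]

5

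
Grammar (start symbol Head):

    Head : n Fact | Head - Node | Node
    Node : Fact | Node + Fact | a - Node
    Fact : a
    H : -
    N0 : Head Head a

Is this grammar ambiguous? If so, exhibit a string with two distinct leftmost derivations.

Ambiguous

Witness: a - a

Derivation 1: Head ⇒ Head - Node ⇒ Node - Node ⇒ Fact - Node ⇒ a - Node ⇒ a - Fact ⇒ a - a
Derivation 2: Head ⇒ Node ⇒ a - Node ⇒ a - Fact ⇒ a - a

Two distinct leftmost derivations for the same string.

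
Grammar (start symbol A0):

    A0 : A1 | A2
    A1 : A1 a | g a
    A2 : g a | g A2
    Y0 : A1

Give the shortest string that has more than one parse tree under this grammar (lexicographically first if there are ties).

g a

length 2: g a has 2 parse trees

Two derivations of g a:
  A0 ⇒ A1 ⇒ g a
  A0 ⇒ A2 ⇒ g a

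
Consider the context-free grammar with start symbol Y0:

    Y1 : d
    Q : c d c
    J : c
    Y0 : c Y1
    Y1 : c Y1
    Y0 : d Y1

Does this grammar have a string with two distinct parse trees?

Only Y0, Y1 are reachable from Y0; ignoring the rest: The reachable rules are right-linear with at most one rule per (nonterminal, next-terminal) pair. Each input token forces the next rule, so parsing is deterministic.

Unambiguous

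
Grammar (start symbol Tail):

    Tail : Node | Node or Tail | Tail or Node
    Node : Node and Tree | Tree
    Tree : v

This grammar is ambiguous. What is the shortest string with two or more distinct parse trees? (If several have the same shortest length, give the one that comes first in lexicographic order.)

length 1: no string has ≥2 trees
length 3: v or v has 2 parse trees

Two derivations of v or v:
  Tail ⇒ Node or Tail ⇒ Tree or Tail ⇒ v or Tail ⇒ v or Node ⇒ v or Tree ⇒ v or v
  Tail ⇒ Tail or Node ⇒ Node or Node ⇒ Tree or Node ⇒ v or Node ⇒ v or Tree ⇒ v or v

v or v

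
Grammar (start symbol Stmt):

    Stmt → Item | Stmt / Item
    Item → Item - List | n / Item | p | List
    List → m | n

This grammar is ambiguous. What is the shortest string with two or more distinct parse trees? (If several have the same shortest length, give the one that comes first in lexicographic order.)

n / m

length 1: no string has ≥2 trees
length 3: n / m has 2 parse trees

Two derivations of n / m:
  Stmt ⇒ Item ⇒ n / Item ⇒ n / List ⇒ n / m
  Stmt ⇒ Stmt / Item ⇒ Item / Item ⇒ List / Item ⇒ n / Item ⇒ n / List ⇒ n / m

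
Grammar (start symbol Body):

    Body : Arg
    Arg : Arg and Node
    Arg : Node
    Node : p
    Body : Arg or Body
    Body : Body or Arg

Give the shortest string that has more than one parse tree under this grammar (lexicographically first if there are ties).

length 1: no string has ≥2 trees
length 3: p or p has 2 parse trees

Two derivations of p or p:
  Body ⇒ Arg or Body ⇒ Node or Body ⇒ p or Body ⇒ p or Arg ⇒ p or Node ⇒ p or p
  Body ⇒ Body or Arg ⇒ Arg or Arg ⇒ Node or Arg ⇒ p or Arg ⇒ p or Node ⇒ p or p

p or p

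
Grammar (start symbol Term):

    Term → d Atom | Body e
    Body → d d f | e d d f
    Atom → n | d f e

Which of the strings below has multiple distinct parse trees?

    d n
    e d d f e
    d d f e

d n: 1 tree
e d d f e: 1 tree
d d f e: 2 trees

d d f e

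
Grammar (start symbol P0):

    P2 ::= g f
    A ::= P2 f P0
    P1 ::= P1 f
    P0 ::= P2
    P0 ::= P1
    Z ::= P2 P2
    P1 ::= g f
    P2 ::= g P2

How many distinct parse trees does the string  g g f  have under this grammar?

1

Parse trees for g g f:
  [P0 [P2 g [P2 g f]]]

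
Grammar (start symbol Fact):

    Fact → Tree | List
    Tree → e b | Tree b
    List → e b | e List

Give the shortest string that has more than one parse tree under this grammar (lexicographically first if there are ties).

e b

length 2: e b has 2 parse trees

Two derivations of e b:
  Fact ⇒ Tree ⇒ e b
  Fact ⇒ List ⇒ e b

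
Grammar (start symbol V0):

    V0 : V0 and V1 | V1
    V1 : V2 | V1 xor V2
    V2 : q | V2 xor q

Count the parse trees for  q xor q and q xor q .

4

Parse trees for q xor q and q xor q:
  [V0 [V0 [V1 [V2 [V2 q] xor q]]] and [V1 [V2 [V2 q] xor q]]]
  [V0 [V0 [V1 [V2 [V2 q] xor q]]] and [V1 [V1 [V2 q]] xor [V2 q]]]
  [V0 [V0 [V1 [V1 [V2 q]] xor [V2 q]]] and [V1 [V2 [V2 q] xor q]]]
  [V0 [V0 [V1 [V1 [V2 q]] xor [V2 q]]] and [V1 [V1 [V2 q]] xor [V2 q]]]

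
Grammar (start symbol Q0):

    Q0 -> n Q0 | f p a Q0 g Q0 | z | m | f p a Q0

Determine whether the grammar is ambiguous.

Witness: f p a f p a m g m

Derivation 1: Q0 ⇒ f p a Q0 g Q0 ⇒ f p a f p a Q0 g Q0 ⇒ f p a f p a m g Q0 ⇒ f p a f p a m g m
Derivation 2: Q0 ⇒ f p a Q0 ⇒ f p a f p a Q0 g Q0 ⇒ f p a f p a m g Q0 ⇒ f p a f p a m g m

Two distinct leftmost derivations for the same string.

Ambiguous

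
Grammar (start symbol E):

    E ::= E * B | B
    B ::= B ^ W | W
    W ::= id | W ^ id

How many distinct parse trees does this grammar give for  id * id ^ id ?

2

Parse trees for id * id ^ id:
  [E [E [B [W id]]] * [B [B [W id]] ^ [W id]]]
  [E [E [B [W id]]] * [B [W [W id] ^ id]]]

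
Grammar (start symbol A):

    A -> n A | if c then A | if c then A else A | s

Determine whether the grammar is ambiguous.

Ambiguous

Witness: if c then if c then s else s

Derivation 1: A ⇒ if c then A ⇒ if c then if c then A else A ⇒ if c then if c then s else A ⇒ if c then if c then s else s
Derivation 2: A ⇒ if c then A else A ⇒ if c then if c then A else A ⇒ if c then if c then s else A ⇒ if c then if c then s else s

Two distinct leftmost derivations for the same string.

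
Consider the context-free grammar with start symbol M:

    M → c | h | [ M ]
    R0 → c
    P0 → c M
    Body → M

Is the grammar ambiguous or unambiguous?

Unambiguous

(R0, P0, Body are unreachable from M, so their rules don't affect L(M).) L(M) is { openⁿ atom closeⁿ : n ≥ 0 }. The bracket depth fixes n, and the derivation is forced at every step.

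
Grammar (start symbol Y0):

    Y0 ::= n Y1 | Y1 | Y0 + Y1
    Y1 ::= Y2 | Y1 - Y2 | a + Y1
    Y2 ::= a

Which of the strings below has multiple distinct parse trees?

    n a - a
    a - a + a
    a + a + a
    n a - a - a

a + a + a

n a - a: 1 tree
a - a + a: 1 tree
a + a + a: 4 trees
n a - a - a: 1 tree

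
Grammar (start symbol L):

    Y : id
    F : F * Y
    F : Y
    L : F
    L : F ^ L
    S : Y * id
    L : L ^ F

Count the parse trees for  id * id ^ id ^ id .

Parse trees for id * id ^ id ^ id:
  [L [F [F [Y id]] * [Y id]] ^ [L [F [Y id]] ^ [L [F [Y id]]]]]
  [L [F [F [Y id]] * [Y id]] ^ [L [L [F [Y id]]] ^ [F [Y id]]]]
  [L [L [F [F [Y id]] * [Y id]] ^ [L [F [Y id]]]] ^ [F [Y id]]]
  [L [L [L [F [F [Y id]] * [Y id]]] ^ [F [Y id]]] ^ [F [Y id]]]

4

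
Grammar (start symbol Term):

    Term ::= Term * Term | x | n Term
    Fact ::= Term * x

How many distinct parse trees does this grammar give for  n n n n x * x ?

5

Parse trees for n n n n x * x:
  [Term [Term n [Term n [Term n [Term n [Term x]]]]] * [Term x]]
  [Term n [Term [Term n [Term n [Term n [Term x]]]] * [Term x]]]
  [Term n [Term n [Term [Term n [Term n [Term x]]] * [Term x]]]]
  [Term n [Term n [Term n [Term [Term n [Term x]] * [Term x]]]]]
  [Term n [Term n [Term n [Term n [Term [Term x] * [Term x]]]]]]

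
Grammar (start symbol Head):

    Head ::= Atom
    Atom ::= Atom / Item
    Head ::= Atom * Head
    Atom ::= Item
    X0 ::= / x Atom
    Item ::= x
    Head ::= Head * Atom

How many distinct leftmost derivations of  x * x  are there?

2

Parse trees for x * x:
  [Head [Atom [Item x]] * [Head [Atom [Item x]]]]
  [Head [Head [Atom [Item x]]] * [Atom [Item x]]]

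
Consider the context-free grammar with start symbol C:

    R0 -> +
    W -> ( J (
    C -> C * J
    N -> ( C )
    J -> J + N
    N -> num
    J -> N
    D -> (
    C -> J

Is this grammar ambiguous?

Only C, J, N are reachable from C; ignoring the rest: This is a standard precedence ladder (C over J over N), with each level left-recursive on its own operator ('*' at C, '+' at J). That structure is LR(1), hence unambiguous.

Unambiguous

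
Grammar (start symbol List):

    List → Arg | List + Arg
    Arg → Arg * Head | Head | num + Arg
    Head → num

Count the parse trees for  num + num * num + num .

Parse trees for num + num * num + num:
  [List [List [Arg [Arg num + [Arg [Head num]]] * [Head num]]] + [Arg [Head num]]]
  [List [List [Arg num + [Arg [Arg [Head num]] * [Head num]]]] + [Arg [Head num]]]
  [List [List [List [Arg [Head num]]] + [Arg [Arg [Head num]] * [Head num]]] + [Arg [Head num]]]

3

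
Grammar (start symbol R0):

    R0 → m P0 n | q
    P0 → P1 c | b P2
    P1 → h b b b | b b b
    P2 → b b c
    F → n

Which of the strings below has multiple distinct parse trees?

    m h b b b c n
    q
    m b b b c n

m h b b b c n: 1 tree
q: 1 tree
m b b b c n: 2 trees

m b b b c n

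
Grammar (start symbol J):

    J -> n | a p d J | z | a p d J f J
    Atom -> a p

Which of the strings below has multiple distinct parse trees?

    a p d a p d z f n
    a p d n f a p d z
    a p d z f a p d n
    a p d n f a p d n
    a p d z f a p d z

a p d a p d z f n: 2 trees
a p d n f a p d z: 1 tree
a p d z f a p d n: 1 tree
a p d n f a p d n: 1 tree
a p d z f a p d z: 1 tree

a p d a p d z f n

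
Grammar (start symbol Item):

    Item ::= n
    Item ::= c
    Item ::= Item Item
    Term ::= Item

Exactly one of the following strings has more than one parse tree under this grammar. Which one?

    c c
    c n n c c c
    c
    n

c c: 1 tree
c n n c c c: 42 trees
c: 1 tree
n: 1 tree

c n n c c c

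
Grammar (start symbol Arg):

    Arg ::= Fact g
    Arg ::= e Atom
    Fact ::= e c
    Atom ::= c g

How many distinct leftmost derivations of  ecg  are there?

Parse trees for ecg:
  [Arg [Fact e c] g]
  [Arg e [Atom c g]]

2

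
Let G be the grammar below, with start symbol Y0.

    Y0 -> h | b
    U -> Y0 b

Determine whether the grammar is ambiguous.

(U is unreachable from Y0, so its rules don't affect L(Y0).) Each reachable nonterminal has at most one production per leading terminal, and all productions are right-linear; the derivation is determined token-by-token.

Unambiguous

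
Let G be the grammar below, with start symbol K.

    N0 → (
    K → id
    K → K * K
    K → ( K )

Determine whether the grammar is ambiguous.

Witness: id * id * id

Derivation 1: K ⇒ K * K ⇒ id * K ⇒ id * K * K ⇒ id * id * K ⇒ id * id * id
Derivation 2: K ⇒ K * K ⇒ K * K * K ⇒ id * K * K ⇒ id * id * K ⇒ id * id * id

Two distinct leftmost derivations for the same string.

Ambiguous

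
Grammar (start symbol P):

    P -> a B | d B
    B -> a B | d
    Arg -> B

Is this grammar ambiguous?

Only P, B are reachable from P; ignoring the rest: Each reachable nonterminal has at most one production per leading terminal, and all productions are right-linear; the derivation is determined token-by-token.

Unambiguous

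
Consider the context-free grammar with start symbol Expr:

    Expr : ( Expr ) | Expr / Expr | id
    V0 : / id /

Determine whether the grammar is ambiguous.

Ambiguous

Witness: id / id / id

Derivation 1: Expr ⇒ Expr / Expr ⇒ Expr / Expr / Expr ⇒ id / Expr / Expr ⇒ id / id / Expr ⇒ id / id / id
Derivation 2: Expr ⇒ Expr / Expr ⇒ id / Expr ⇒ id / Expr / Expr ⇒ id / id / Expr ⇒ id / id / id

Two distinct leftmost derivations for the same string.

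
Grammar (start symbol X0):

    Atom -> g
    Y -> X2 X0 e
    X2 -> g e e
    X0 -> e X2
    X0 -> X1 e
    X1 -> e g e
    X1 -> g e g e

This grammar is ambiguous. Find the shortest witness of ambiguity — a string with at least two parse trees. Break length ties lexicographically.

length 4: e g e e has 2 parse trees

Two derivations of e g e e:
  X0 ⇒ e X2 ⇒ e g e e
  X0 ⇒ X1 e ⇒ e g e e

e g e e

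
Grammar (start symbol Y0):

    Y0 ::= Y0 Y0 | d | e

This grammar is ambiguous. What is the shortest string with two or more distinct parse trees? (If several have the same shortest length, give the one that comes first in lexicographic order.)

length 1: no string has ≥2 trees
length 2: no string has ≥2 trees
length 3: d d d has 2 parse trees

Two derivations of d d d:
  Y0 ⇒ Y0 Y0 ⇒ Y0 Y0 Y0 ⇒ d Y0 Y0 ⇒ d d Y0 ⇒ d d d
  Y0 ⇒ Y0 Y0 ⇒ d Y0 ⇒ d Y0 Y0 ⇒ d d Y0 ⇒ d d d

d d d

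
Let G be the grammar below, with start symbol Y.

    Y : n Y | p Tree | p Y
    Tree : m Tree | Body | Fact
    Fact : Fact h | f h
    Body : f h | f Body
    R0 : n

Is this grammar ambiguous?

Witness: p f h

Derivation 1: Y ⇒ p Tree ⇒ p Body ⇒ p f h
Derivation 2: Y ⇒ p Tree ⇒ p Fact ⇒ p f h

Two distinct leftmost derivations for the same string.

Ambiguous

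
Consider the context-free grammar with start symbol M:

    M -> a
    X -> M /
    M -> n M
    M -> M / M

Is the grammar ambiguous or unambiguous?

Ambiguous

Witness: n a / a

Derivation 1: M ⇒ n M ⇒ n M / M ⇒ n a / M ⇒ n a / a
Derivation 2: M ⇒ M / M ⇒ n M / M ⇒ n a / M ⇒ n a / a

Two distinct leftmost derivations for the same string.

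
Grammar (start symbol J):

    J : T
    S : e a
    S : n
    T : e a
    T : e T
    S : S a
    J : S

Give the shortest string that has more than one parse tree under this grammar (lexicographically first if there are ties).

length 1: no string has ≥2 trees
length 2: e a has 2 parse trees

Two derivations of e a:
  J ⇒ T ⇒ e a
  J ⇒ S ⇒ e a

e a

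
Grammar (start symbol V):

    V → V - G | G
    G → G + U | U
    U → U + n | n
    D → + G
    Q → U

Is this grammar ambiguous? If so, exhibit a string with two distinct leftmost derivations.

Ambiguous

Witness: n + n

Derivation 1: V ⇒ G ⇒ G + U ⇒ U + U ⇒ n + U ⇒ n + n
Derivation 2: V ⇒ G ⇒ U ⇒ U + n ⇒ n + n

Two distinct leftmost derivations for the same string.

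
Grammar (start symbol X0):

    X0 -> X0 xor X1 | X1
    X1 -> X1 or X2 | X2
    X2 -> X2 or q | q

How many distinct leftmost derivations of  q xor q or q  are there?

2

Parse trees for q xor q or q:
  [X0 [X0 [X1 [X2 q]]] xor [X1 [X1 [X2 q]] or [X2 q]]]
  [X0 [X0 [X1 [X2 q]]] xor [X1 [X2 [X2 q] or q]]]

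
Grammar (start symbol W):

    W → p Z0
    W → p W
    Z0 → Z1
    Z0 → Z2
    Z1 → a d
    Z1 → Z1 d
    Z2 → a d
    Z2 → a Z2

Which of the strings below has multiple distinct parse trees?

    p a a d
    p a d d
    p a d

p a a d: 1 tree
p a d d: 1 tree
p a d: 2 trees

p a d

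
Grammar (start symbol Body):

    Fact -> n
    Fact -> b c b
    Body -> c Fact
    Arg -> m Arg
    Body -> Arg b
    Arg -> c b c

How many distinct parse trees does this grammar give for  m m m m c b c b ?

1

Parse trees for m m m m c b c b:
  [Body [Arg m [Arg m [Arg m [Arg m [Arg c b c]]]]] b]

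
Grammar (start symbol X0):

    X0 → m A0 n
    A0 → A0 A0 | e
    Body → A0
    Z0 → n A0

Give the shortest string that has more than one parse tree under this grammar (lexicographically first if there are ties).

m e e e n

length 3: no string has ≥2 trees
length 4: no string has ≥2 trees
length 5: m e e e n has 2 parse trees

Two derivations of m e e e n:
  X0 ⇒ m A0 n ⇒ m A0 A0 n ⇒ m A0 A0 A0 n ⇒ m e A0 A0 n ⇒ m e e A0 n ⇒ m e e e n
  X0 ⇒ m A0 n ⇒ m A0 A0 n ⇒ m e A0 n ⇒ m e A0 A0 n ⇒ m e e A0 n ⇒ m e e e n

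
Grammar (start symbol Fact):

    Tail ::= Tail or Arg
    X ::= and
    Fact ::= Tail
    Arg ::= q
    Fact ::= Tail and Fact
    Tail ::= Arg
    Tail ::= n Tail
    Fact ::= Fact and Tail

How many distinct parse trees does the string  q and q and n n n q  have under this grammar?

4

Parse trees for q and q and n n n q:
  [Fact [Tail [Arg q]] and [Fact [Tail [Arg q]] and [Fact [Tail n [Tail n [Tail n [Tail [Arg q]]]]]]]]
  [Fact [Tail [Arg q]] and [Fact [Fact [Tail [Arg q]]] and [Tail n [Tail n [Tail n [Tail [Arg q]]]]]]]
  [Fact [Fact [Tail [Arg q]] and [Fact [Tail [Arg q]]]] and [Tail n [Tail n [Tail n [Tail [Arg q]]]]]]
  [Fact [Fact [Fact [Tail [Arg q]]] and [Tail [Arg q]]] and [Tail n [Tail n [Tail n [Tail [Arg q]]]]]]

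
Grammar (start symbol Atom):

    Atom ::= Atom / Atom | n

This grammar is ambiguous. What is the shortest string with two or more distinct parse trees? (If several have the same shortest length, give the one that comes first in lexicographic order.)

length 1: no string has ≥2 trees
length 3: no string has ≥2 trees
length 5: n / n / n has 2 parse trees

Two derivations of n / n / n:
  Atom ⇒ Atom / Atom ⇒ Atom / Atom / Atom ⇒ n / Atom / Atom ⇒ n / n / Atom ⇒ n / n / n
  Atom ⇒ Atom / Atom ⇒ n / Atom ⇒ n / Atom / Atom ⇒ n / n / Atom ⇒ n / n / n

n / n / n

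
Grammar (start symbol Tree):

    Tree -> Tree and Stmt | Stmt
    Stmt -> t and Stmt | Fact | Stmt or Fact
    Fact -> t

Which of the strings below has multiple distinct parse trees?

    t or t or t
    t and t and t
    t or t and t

t or t or t: 1 tree
t and t and t: 4 trees
t or t and t: 1 tree

t and t and t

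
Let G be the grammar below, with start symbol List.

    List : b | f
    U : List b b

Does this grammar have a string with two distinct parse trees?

Only List is reachable from List; ignoring the rest: The reachable rules are right-linear with at most one rule per (nonterminal, next-terminal) pair. Each input token forces the next rule, so parsing is deterministic.

Unambiguous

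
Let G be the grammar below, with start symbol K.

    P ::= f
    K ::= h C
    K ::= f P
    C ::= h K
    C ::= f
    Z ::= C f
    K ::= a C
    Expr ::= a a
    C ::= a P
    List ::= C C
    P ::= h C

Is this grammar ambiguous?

Unambiguous

Only K, C, P are reachable from K; ignoring the rest: Each reachable nonterminal has at most one production per leading terminal, and all productions are right-linear; the derivation is determined token-by-token.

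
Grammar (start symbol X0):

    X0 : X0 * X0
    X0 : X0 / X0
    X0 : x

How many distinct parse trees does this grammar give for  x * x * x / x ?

Parse trees for x * x * x / x:
  [X0 [X0 x] * [X0 [X0 x] * [X0 [X0 x] / [X0 x]]]]
  [X0 [X0 x] * [X0 [X0 [X0 x] * [X0 x]] / [X0 x]]]
  [X0 [X0 [X0 x] * [X0 x]] * [X0 [X0 x] / [X0 x]]]
  [X0 [X0 [X0 x] * [X0 [X0 x] * [X0 x]]] / [X0 x]]
  [X0 [X0 [X0 [X0 x] * [X0 x]] * [X0 x]] / [X0 x]]

5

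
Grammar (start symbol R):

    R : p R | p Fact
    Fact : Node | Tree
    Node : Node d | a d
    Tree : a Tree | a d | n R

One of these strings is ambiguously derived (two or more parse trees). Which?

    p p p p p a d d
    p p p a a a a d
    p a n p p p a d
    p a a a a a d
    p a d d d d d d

p a n p p p a d

p p p p p a d d: 1 tree
p p p a a a a d: 1 tree
p a n p p p a d: 2 trees
p a a a a a d: 1 tree
p a d d d d d d: 1 tree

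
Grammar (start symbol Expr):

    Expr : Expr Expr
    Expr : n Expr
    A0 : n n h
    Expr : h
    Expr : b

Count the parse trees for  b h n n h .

2

Parse trees for b h n n h:
  [Expr [Expr b] [Expr [Expr h] [Expr n [Expr n [Expr h]]]]]
  [Expr [Expr [Expr b] [Expr h]] [Expr n [Expr n [Expr h]]]]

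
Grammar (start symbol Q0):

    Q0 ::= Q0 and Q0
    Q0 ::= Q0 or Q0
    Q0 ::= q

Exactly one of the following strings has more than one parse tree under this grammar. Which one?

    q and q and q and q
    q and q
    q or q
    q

q and q and q and q

q and q and q and q: 5 trees
q and q: 1 tree
q or q: 1 tree
q: 1 tree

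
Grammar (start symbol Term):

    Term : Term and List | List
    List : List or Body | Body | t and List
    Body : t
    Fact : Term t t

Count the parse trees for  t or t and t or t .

Parse trees for t or t and t or t:
  [Term [Term [List [List [Body t]] or [Body t]]] and [List [List [Body t]] or [Body t]]]

1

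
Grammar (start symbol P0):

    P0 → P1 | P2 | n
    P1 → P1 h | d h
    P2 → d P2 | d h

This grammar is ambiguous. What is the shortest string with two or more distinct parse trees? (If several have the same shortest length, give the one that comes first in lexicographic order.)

length 1: no string has ≥2 trees
length 2: d h has 2 parse trees

Two derivations of d h:
  P0 ⇒ P1 ⇒ d h
  P0 ⇒ P2 ⇒ d h

d h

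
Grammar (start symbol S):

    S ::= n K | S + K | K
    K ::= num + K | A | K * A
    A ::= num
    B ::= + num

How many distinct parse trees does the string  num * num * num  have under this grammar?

1

Parse trees for num * num * num:
  [S [K [K [K [A num]] * [A num]] * [A num]]]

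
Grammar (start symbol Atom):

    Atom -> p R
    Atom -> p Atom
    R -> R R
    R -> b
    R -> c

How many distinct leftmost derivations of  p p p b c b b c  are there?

14

Parse trees for p p p b c b b c (showing first 6 of 14):
  [Atom p [Atom p [Atom p [R [R b] [R [R c] [R [R b] [R [R b] [R c]]]]]]]]
  [Atom p [Atom p [Atom p [R [R b] [R [R c] [R [R [R b] [R b]] [R c]]]]]]]
  [Atom p [Atom p [Atom p [R [R b] [R [R [R c] [R b]] [R [R b] [R c]]]]]]]
  [Atom p [Atom p [Atom p [R [R b] [R [R [R c] [R [R b] [R b]]] [R c]]]]]]
  [Atom p [Atom p [Atom p [R [R b] [R [R [R [R c] [R b]] [R b]] [R c]]]]]]
  [Atom p [Atom p [Atom p [R [R [R b] [R c]] [R [R b] [R [R b] [R c]]]]]]]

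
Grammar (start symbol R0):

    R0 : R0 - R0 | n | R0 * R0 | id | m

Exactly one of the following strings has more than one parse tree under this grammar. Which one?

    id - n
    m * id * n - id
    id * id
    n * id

m * id * n - id

id - n: 1 tree
m * id * n - id: 5 trees
id * id: 1 tree
n * id: 1 tree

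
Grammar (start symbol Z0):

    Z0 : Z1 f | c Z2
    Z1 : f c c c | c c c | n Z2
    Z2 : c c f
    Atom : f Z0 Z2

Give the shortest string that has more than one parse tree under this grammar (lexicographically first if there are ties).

c c c f

length 4: c c c f has 2 parse trees

Two derivations of c c c f:
  Z0 ⇒ Z1 f ⇒ c c c f
  Z0 ⇒ c Z2 ⇒ c c c f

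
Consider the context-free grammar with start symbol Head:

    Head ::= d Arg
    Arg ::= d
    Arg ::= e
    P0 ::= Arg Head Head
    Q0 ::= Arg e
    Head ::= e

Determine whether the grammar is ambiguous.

Unambiguous

Only Head, Arg are reachable from Head; ignoring the rest: Each reachable nonterminal has at most one production per leading terminal, and all productions are right-linear; the derivation is determined token-by-token.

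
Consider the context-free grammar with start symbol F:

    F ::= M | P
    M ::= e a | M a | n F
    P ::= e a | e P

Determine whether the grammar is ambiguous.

Ambiguous

Witness: e a

Derivation 1: F ⇒ M ⇒ e a
Derivation 2: F ⇒ P ⇒ e a

Two distinct leftmost derivations for the same string.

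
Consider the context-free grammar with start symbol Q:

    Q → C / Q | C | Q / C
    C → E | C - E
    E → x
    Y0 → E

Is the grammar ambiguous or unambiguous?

Witness: x / x

Derivation 1: Q ⇒ C / Q ⇒ E / Q ⇒ x / Q ⇒ x / C ⇒ x / E ⇒ x / x
Derivation 2: Q ⇒ Q / C ⇒ C / C ⇒ E / C ⇒ x / C ⇒ x / E ⇒ x / x

Two distinct leftmost derivations for the same string.

Ambiguous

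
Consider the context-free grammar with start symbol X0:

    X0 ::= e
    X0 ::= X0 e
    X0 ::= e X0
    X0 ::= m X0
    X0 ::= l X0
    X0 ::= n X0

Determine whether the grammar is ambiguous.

Ambiguous

Witness: e e

Derivation 1: X0 ⇒ X0 e ⇒ e e
Derivation 2: X0 ⇒ e X0 ⇒ e e

Two distinct leftmost derivations for the same string.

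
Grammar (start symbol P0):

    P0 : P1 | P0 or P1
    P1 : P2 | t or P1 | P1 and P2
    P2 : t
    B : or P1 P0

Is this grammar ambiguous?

Ambiguous

Witness: t or t

Derivation 1: P0 ⇒ P1 ⇒ t or P1 ⇒ t or P2 ⇒ t or t
Derivation 2: P0 ⇒ P0 or P1 ⇒ P1 or P1 ⇒ P2 or P1 ⇒ t or P1 ⇒ t or P2 ⇒ t or t

Two distinct leftmost derivations for the same string.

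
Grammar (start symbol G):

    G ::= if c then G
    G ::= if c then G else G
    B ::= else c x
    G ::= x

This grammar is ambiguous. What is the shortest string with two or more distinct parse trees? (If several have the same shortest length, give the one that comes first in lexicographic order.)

length 1: no string has ≥2 trees
length 4: no string has ≥2 trees
length 6: no string has ≥2 trees
length 7: no string has ≥2 trees
length 9: if c then if c then x else x has 2 parse trees

Two derivations of if c then if c then x else x:
  G ⇒ if c then G ⇒ if c then if c then G else G ⇒ if c then if c then x else G ⇒ if c then if c then x else x
  G ⇒ if c then G else G ⇒ if c then if c then G else G ⇒ if c then if c then x else G ⇒ if c then if c then x else x

if c then if c then x else x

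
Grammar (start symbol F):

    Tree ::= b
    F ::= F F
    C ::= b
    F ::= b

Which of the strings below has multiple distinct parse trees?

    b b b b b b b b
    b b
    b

b b b b b b b b: 429 trees
b b: 1 tree
b: 1 tree

b b b b b b b b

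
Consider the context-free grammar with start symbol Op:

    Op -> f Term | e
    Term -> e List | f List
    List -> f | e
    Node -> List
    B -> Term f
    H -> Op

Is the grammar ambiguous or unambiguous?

Only Op, Term, List are reachable from Op; ignoring the rest: The reachable rules are right-linear with at most one rule per (nonterminal, next-terminal) pair. Each input token forces the next rule, so parsing is deterministic.

Unambiguous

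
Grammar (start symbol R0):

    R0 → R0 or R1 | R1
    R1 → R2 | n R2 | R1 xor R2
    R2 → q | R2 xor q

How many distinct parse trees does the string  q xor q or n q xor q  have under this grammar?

Parse trees for q xor q or n q xor q:
  [R0 [R0 [R1 [R2 [R2 q] xor q]]] or [R1 n [R2 [R2 q] xor q]]]
  [R0 [R0 [R1 [R2 [R2 q] xor q]]] or [R1 [R1 n [R2 q]] xor [R2 q]]]
  [R0 [R0 [R1 [R1 [R2 q]] xor [R2 q]]] or [R1 n [R2 [R2 q] xor q]]]
  [R0 [R0 [R1 [R1 [R2 q]] xor [R2 q]]] or [R1 [R1 n [R2 q]] xor [R2 q]]]

4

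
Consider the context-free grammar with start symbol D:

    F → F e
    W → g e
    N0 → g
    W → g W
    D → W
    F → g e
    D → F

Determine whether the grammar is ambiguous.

Witness: g e

Derivation 1: D ⇒ W ⇒ g e
Derivation 2: D ⇒ F ⇒ g e

Two distinct leftmost derivations for the same string.

Ambiguous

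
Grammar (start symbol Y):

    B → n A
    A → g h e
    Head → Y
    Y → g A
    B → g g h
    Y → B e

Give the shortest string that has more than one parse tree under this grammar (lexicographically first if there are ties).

length 4: g g h e has 2 parse trees

Two derivations of g g h e:
  Y ⇒ g A ⇒ g g h e
  Y ⇒ B e ⇒ g g h e

g g h e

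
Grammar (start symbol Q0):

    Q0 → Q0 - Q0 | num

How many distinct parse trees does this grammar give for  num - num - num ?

Parse trees for num - num - num:
  [Q0 [Q0 num] - [Q0 [Q0 num] - [Q0 num]]]
  [Q0 [Q0 [Q0 num] - [Q0 num]] - [Q0 num]]

2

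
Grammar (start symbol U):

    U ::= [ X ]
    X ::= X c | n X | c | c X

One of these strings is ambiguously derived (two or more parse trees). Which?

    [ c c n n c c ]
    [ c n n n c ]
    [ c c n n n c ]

[ c c n n c c ]: 6 trees
[ c n n n c ]: 1 tree
[ c c n n n c ]: 1 tree

[ c c n n c c ]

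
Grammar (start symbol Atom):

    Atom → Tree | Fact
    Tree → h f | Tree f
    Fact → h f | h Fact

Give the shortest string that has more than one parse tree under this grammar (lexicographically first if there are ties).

h f

length 2: h f has 2 parse trees

Two derivations of h f:
  Atom ⇒ Tree ⇒ h f
  Atom ⇒ Fact ⇒ h f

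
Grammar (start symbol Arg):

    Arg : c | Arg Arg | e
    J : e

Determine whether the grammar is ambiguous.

Ambiguous

Witness: c c c

Derivation 1: Arg ⇒ Arg Arg ⇒ c Arg ⇒ c Arg Arg ⇒ c c Arg ⇒ c c c
Derivation 2: Arg ⇒ Arg Arg ⇒ Arg Arg Arg ⇒ c Arg Arg ⇒ c c Arg ⇒ c c c

Two distinct leftmost derivations for the same string.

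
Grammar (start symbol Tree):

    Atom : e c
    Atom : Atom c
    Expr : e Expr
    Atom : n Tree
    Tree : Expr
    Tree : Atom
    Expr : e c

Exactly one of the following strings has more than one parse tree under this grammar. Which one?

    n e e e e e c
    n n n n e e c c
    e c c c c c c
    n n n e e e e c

n e e e e e c: 1 tree
n n n n e e c c: 4 trees
e c c c c c c: 1 tree
n n n e e e e c: 1 tree

n n n n e e c c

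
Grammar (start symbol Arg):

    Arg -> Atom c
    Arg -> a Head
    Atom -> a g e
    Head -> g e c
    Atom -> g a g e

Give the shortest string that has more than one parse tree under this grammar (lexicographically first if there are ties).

a g e c

length 4: a g e c has 2 parse trees

Two derivations of a g e c:
  Arg ⇒ Atom c ⇒ a g e c
  Arg ⇒ a Head ⇒ a g e c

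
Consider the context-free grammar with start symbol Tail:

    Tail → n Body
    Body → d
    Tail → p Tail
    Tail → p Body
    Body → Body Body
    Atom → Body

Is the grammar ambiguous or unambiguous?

Witness: n d d d

Derivation 1: Tail ⇒ n Body ⇒ n Body Body ⇒ n d Body ⇒ n d Body Body ⇒ n d d Body ⇒ n d d d
Derivation 2: Tail ⇒ n Body ⇒ n Body Body ⇒ n Body Body Body ⇒ n d Body Body ⇒ n d d Body ⇒ n d d d

Two distinct leftmost derivations for the same string.

Ambiguous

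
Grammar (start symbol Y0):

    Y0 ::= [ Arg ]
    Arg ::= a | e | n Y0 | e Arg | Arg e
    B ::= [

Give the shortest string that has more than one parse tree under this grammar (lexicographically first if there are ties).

[ e e ]

length 3: no string has ≥2 trees
length 4: [ e e ] has 2 parse trees

Two derivations of [ e e ]:
  Y0 ⇒ [ Arg ] ⇒ [ e Arg ] ⇒ [ e e ]
  Y0 ⇒ [ Arg ] ⇒ [ Arg e ] ⇒ [ e e ]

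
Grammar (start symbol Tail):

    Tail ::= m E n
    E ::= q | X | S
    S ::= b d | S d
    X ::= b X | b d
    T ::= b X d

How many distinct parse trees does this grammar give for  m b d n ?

Parse trees for m b d n:
  [Tail m [E [X b d]] n]
  [Tail m [E [S b d]] n]

2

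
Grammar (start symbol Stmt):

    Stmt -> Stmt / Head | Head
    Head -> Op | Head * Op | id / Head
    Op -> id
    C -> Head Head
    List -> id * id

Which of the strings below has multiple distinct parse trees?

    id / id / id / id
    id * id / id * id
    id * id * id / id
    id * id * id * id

id / id / id / id: 8 trees
id * id / id * id: 1 tree
id * id * id / id: 1 tree
id * id * id * id: 1 tree

id / id / id / id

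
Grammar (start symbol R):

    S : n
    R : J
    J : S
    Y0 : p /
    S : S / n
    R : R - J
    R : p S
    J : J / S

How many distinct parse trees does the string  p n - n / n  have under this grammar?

Parse trees for p n - n / n:
  [R [R p [S n]] - [J [S [S n] / n]]]
  [R [R p [S n]] - [J [J [S n]] / [S n]]]

2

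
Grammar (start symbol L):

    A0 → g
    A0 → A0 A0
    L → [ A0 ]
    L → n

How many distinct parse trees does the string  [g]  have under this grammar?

1

Parse trees for [g]:
  [L [ [A0 g] ]]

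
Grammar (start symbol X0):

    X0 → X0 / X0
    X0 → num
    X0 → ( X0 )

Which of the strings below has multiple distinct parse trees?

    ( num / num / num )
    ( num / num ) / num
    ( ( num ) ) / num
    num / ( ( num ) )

( num / num / num ): 2 trees
( num / num ) / num: 1 tree
( ( num ) ) / num: 1 tree
num / ( ( num ) ): 1 tree

( num / num / num )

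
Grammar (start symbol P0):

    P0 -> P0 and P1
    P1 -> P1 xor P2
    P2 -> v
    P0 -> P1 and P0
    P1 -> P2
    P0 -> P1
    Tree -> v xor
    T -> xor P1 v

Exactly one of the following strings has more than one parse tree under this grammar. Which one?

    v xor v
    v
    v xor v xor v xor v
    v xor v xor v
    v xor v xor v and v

v xor v: 1 tree
v: 1 tree
v xor v xor v xor v: 1 tree
v xor v xor v: 1 tree
v xor v xor v and v: 2 trees

v xor v xor v and v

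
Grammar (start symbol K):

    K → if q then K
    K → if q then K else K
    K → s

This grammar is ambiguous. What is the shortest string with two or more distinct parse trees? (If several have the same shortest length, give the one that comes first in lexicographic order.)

if q then if q then s else s

length 1: no string has ≥2 trees
length 4: no string has ≥2 trees
length 6: no string has ≥2 trees
length 7: no string has ≥2 trees
length 9: if q then if q then s else s has 2 parse trees

Two derivations of if q then if q then s else s:
  K ⇒ if q then K ⇒ if q then if q then K else K ⇒ if q then if q then s else K ⇒ if q then if q then s else s
  K ⇒ if q then K else K ⇒ if q then if q then K else K ⇒ if q then if q then s else K ⇒ if q then if q then s else s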